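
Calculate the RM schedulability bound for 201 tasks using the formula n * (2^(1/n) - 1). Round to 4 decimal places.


Compute 2^(1/201) = 1.0034544463
Subtract 1: 1.0034544463 - 1 = 0.0034544463
Multiply by n: 201 * 0.0034544463 = 0.6943437063
Round to 4 dp: 0.6943

0.6943


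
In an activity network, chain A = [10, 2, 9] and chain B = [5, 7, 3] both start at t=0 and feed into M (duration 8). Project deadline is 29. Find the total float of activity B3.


Forward pass: ES(B3) = sum of predecessors on chain B = 12
EF = ES + duration = 12 + 3 = 15
Backward pass: LF(M) = deadline = 29; LS(M) = 29 - 8 = 21
LF(B3) = LS(M) - sum(successors on chain B) = 21 - 0 = 21
LS = LF - duration = 21 - 3 = 18
Total float = LS - ES = 18 - 12 = 6

6


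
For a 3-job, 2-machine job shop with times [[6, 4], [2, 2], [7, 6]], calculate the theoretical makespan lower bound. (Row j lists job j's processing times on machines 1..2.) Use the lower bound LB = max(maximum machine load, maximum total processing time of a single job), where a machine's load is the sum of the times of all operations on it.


Machine loads:
  Machine 1: 6 + 2 + 7 = 15
  Machine 2: 4 + 2 + 6 = 12
Max machine load = 15
Job totals:
  Job 1: 10
  Job 2: 4
  Job 3: 13
Max job total = 13
Lower bound = max(15, 13) = 15

15


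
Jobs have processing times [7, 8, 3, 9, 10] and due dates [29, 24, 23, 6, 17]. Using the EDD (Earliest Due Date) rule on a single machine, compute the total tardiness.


Sort by due date (EDD order): [(9, 6), (10, 17), (3, 23), (8, 24), (7, 29)]
Compute completion times and tardiness:
  Job 1: p=9, d=6, C=9, tardiness=max(0,9-6)=3
  Job 2: p=10, d=17, C=19, tardiness=max(0,19-17)=2
  Job 3: p=3, d=23, C=22, tardiness=max(0,22-23)=0
  Job 4: p=8, d=24, C=30, tardiness=max(0,30-24)=6
  Job 5: p=7, d=29, C=37, tardiness=max(0,37-29)=8
Total tardiness = 19

19


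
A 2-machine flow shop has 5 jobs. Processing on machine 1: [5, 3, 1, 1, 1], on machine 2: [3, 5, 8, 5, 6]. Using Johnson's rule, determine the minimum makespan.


Apply Johnson's rule:
  Group 1 (a <= b): [(3, 1, 8), (4, 1, 5), (5, 1, 6), (2, 3, 5)]
  Group 2 (a > b): [(1, 5, 3)]
Optimal job order: [3, 4, 5, 2, 1]
Schedule:
  Job 3: M1 done at 1, M2 done at 9
  Job 4: M1 done at 2, M2 done at 14
  Job 5: M1 done at 3, M2 done at 20
  Job 2: M1 done at 6, M2 done at 25
  Job 1: M1 done at 11, M2 done at 28
Makespan = 28

28


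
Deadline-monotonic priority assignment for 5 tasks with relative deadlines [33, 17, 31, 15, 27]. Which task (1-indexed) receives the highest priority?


Sort tasks by relative deadline (ascending):
  Task 4: deadline = 15
  Task 2: deadline = 17
  Task 5: deadline = 27
  Task 3: deadline = 31
  Task 1: deadline = 33
Priority order (highest first): [4, 2, 5, 3, 1]
Highest priority task = 4

4


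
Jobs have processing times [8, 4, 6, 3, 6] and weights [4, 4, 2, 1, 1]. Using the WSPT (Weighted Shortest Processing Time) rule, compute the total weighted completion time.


Compute p/w ratios and sort ascending (WSPT): [(4, 4), (8, 4), (6, 2), (3, 1), (6, 1)]
Compute weighted completion times:
  Job (p=4,w=4): C=4, w*C=4*4=16
  Job (p=8,w=4): C=12, w*C=4*12=48
  Job (p=6,w=2): C=18, w*C=2*18=36
  Job (p=3,w=1): C=21, w*C=1*21=21
  Job (p=6,w=1): C=27, w*C=1*27=27
Total weighted completion time = 148

148


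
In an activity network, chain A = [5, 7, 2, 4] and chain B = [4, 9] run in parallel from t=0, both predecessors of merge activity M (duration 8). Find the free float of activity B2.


ES(B2) = sum of predecessors on chain B = 4
EF(B2) = ES + duration = 4 + 9 = 13
Successor of B2 is M. ES(M) = max(sum(A), sum(B)) = max(18, 13) = 18
Free float = ES(successor) - EF(current) = 18 - 13 = 5

5


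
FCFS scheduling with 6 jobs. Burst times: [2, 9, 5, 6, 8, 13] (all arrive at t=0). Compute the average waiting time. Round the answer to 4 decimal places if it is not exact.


FCFS order (as given): [2, 9, 5, 6, 8, 13]
Waiting times:
  Job 1: wait = 0
  Job 2: wait = 2
  Job 3: wait = 11
  Job 4: wait = 16
  Job 5: wait = 22
  Job 6: wait = 30
Sum of waiting times = 81
Average waiting time = 81/6 = 13.5

13.5


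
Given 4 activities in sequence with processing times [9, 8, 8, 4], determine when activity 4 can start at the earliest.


Activity 4 starts after activities 1 through 3 complete.
Predecessor durations: [9, 8, 8]
ES = 9 + 8 + 8 = 25

25


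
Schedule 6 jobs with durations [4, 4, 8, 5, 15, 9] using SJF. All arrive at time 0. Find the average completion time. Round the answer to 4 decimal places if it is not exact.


SJF order (ascending): [4, 4, 5, 8, 9, 15]
Completion times:
  Job 1: burst=4, C=4
  Job 2: burst=4, C=8
  Job 3: burst=5, C=13
  Job 4: burst=8, C=21
  Job 5: burst=9, C=30
  Job 6: burst=15, C=45
Average completion = 121/6 = 20.1667

20.1667


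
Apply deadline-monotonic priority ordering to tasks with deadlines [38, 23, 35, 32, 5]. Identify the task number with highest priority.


Sort tasks by relative deadline (ascending):
  Task 5: deadline = 5
  Task 2: deadline = 23
  Task 4: deadline = 32
  Task 3: deadline = 35
  Task 1: deadline = 38
Priority order (highest first): [5, 2, 4, 3, 1]
Highest priority task = 5

5


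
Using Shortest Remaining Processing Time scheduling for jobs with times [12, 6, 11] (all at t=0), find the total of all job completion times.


Since all jobs arrive at t=0, SRPT equals SPT ordering.
SPT order: [6, 11, 12]
Completion times:
  Job 1: p=6, C=6
  Job 2: p=11, C=17
  Job 3: p=12, C=29
Total completion time = 6 + 17 + 29 = 52

52


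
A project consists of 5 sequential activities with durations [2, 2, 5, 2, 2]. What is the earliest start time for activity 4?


Activity 4 starts after activities 1 through 3 complete.
Predecessor durations: [2, 2, 5]
ES = 2 + 2 + 5 = 9

9


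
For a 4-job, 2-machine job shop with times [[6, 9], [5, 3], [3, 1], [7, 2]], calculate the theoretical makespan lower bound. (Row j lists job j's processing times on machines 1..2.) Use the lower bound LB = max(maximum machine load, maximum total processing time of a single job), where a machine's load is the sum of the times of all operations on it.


Machine loads:
  Machine 1: 6 + 5 + 3 + 7 = 21
  Machine 2: 9 + 3 + 1 + 2 = 15
Max machine load = 21
Job totals:
  Job 1: 15
  Job 2: 8
  Job 3: 4
  Job 4: 9
Max job total = 15
Lower bound = max(21, 15) = 21

21


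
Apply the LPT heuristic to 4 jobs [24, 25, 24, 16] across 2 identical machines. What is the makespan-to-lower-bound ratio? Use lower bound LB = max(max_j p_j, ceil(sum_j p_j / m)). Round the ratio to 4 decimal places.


LPT order: [25, 24, 24, 16]
Machine loads after assignment: [41, 48]
LPT makespan = 48
Lower bound = max(max_job, ceil(total/2)) = max(25, 45) = 45
Ratio = 48 / 45 = 1.0667

1.0667


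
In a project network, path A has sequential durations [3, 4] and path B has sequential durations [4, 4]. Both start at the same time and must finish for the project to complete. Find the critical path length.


Path A total = 3 + 4 = 7
Path B total = 4 + 4 = 8
Critical path = longest path = max(7, 8) = 8

8


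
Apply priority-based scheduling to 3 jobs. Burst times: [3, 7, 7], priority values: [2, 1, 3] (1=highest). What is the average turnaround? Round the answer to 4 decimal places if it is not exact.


Sort by priority (ascending = highest first):
Order: [(1, 7), (2, 3), (3, 7)]
Completion times:
  Priority 1, burst=7, C=7
  Priority 2, burst=3, C=10
  Priority 3, burst=7, C=17
Average turnaround = 34/3 = 11.3333

11.3333


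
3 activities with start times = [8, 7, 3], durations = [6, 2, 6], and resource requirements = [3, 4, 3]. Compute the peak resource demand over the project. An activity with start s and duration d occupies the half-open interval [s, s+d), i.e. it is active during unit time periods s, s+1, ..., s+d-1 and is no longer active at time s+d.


Each activity i is active on [start_i, start_i + duration_i).
Compute total resource usage per time slot:
  t=0: active resources = [], total = 0
  t=1: active resources = [], total = 0
  t=2: active resources = [], total = 0
  t=3: active resources = [3], total = 3
  t=4: active resources = [3], total = 3
  t=5: active resources = [3], total = 3
  t=6: active resources = [3], total = 3
  t=7: active resources = [4, 3], total = 7
  t=8: active resources = [3, 4, 3], total = 10
  t=9: active resources = [3], total = 3
  t=10: active resources = [3], total = 3
  t=11: active resources = [3], total = 3
  t=12: active resources = [3], total = 3
  t=13: active resources = [3], total = 3
Peak resource demand = 10

10


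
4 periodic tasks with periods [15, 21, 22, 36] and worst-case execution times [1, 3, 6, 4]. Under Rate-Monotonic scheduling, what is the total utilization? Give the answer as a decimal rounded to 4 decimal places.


Compute individual utilizations (exact fractions):
  Task 1: C/T = 1/15 (approx. 0.0667)
  Task 2: C/T = 3/21 = 1/7 (approx. 0.1429)
  Task 3: C/T = 6/22 = 3/11 (approx. 0.2727)
  Task 4: C/T = 4/36 = 1/9 (approx. 0.1111)
Total utilization U = 1/15 + 1/7 + 3/11 + 1/9 = 2056/3465
Rounded to 4 decimal places: U = 0.5934
RM (Liu & Layland) bound for 4 tasks = 0.756828; compare with U = 2056/3465 (approx. 0.593362)
U <= bound, so schedulable by RM sufficient condition.

0.5934


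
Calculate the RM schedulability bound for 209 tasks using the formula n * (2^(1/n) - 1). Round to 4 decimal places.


Compute 2^(1/209) = 1.0033219993
Subtract 1: 1.0033219993 - 1 = 0.0033219993
Multiply by n: 209 * 0.0033219993 = 0.6942978537
Round to 4 dp: 0.6943

0.6943


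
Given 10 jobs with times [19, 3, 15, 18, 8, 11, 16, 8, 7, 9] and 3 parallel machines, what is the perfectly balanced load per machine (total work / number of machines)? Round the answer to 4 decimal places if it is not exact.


Total processing time = 19 + 3 + 15 + 18 + 8 + 11 + 16 + 8 + 7 + 9 = 114
Number of machines = 3
Ideal balanced load = 114 / 3 = 38.0

38.0


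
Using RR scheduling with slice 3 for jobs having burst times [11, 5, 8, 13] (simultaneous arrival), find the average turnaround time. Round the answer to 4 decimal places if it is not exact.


Time quantum = 3
Execution trace:
  J1 runs 3 units, time = 3
  J2 runs 3 units, time = 6
  J3 runs 3 units, time = 9
  J4 runs 3 units, time = 12
  J1 runs 3 units, time = 15
  J2 runs 2 units, time = 17
  J3 runs 3 units, time = 20
  J4 runs 3 units, time = 23
  J1 runs 3 units, time = 26
  J3 runs 2 units, time = 28
  J4 runs 3 units, time = 31
  J1 runs 2 units, time = 33
  J4 runs 3 units, time = 36
  J4 runs 1 units, time = 37
Finish times: [33, 17, 28, 37]
Average turnaround = 115/4 = 28.75

28.75


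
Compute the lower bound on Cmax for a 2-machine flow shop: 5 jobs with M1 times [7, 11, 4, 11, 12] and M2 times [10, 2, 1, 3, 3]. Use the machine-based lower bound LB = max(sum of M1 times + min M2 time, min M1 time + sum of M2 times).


LB1 = sum(M1 times) + min(M2 times) = 45 + 1 = 46
LB2 = min(M1 times) + sum(M2 times) = 4 + 19 = 23
Lower bound = max(LB1, LB2) = max(46, 23) = 46

46


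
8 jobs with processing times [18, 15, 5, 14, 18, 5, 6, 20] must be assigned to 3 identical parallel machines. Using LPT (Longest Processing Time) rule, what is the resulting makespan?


Sort jobs in decreasing order (LPT): [20, 18, 18, 15, 14, 6, 5, 5]
Assign each job to the least loaded machine:
  Machine 1: jobs [20, 6, 5, 5], load = 36
  Machine 2: jobs [18, 15], load = 33
  Machine 3: jobs [18, 14], load = 32
Makespan = max load = 36

36


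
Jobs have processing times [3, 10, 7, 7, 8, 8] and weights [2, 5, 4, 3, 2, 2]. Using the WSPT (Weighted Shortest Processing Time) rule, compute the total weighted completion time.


Compute p/w ratios and sort ascending (WSPT): [(3, 2), (7, 4), (10, 5), (7, 3), (8, 2), (8, 2)]
Compute weighted completion times:
  Job (p=3,w=2): C=3, w*C=2*3=6
  Job (p=7,w=4): C=10, w*C=4*10=40
  Job (p=10,w=5): C=20, w*C=5*20=100
  Job (p=7,w=3): C=27, w*C=3*27=81
  Job (p=8,w=2): C=35, w*C=2*35=70
  Job (p=8,w=2): C=43, w*C=2*43=86
Total weighted completion time = 383

383


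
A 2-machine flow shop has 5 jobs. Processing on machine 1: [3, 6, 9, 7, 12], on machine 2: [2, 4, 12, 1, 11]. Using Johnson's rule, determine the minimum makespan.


Apply Johnson's rule:
  Group 1 (a <= b): [(3, 9, 12)]
  Group 2 (a > b): [(5, 12, 11), (2, 6, 4), (1, 3, 2), (4, 7, 1)]
Optimal job order: [3, 5, 2, 1, 4]
Schedule:
  Job 3: M1 done at 9, M2 done at 21
  Job 5: M1 done at 21, M2 done at 32
  Job 2: M1 done at 27, M2 done at 36
  Job 1: M1 done at 30, M2 done at 38
  Job 4: M1 done at 37, M2 done at 39
Makespan = 39

39


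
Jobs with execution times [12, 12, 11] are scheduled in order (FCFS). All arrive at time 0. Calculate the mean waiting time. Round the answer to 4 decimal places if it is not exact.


FCFS order (as given): [12, 12, 11]
Waiting times:
  Job 1: wait = 0
  Job 2: wait = 12
  Job 3: wait = 24
Sum of waiting times = 36
Average waiting time = 36/3 = 12.0

12.0


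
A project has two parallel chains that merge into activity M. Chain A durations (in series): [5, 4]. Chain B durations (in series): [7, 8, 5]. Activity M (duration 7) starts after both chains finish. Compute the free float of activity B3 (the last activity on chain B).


ES(B3) = sum of predecessors on chain B = 15
EF(B3) = ES + duration = 15 + 5 = 20
Successor of B3 is M. ES(M) = max(sum(A), sum(B)) = max(9, 20) = 20
Free float = ES(successor) - EF(current) = 20 - 20 = 0

0


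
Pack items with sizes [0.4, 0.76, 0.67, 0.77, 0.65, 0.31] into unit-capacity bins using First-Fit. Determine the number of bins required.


Place items sequentially using First-Fit:
  Item 0.4 -> new Bin 1
  Item 0.76 -> new Bin 2
  Item 0.67 -> new Bin 3
  Item 0.77 -> new Bin 4
  Item 0.65 -> new Bin 5
  Item 0.31 -> Bin 1 (now 0.71)
Total bins used = 5

5


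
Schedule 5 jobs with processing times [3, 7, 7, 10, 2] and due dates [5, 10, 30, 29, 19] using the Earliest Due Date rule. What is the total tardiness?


Sort by due date (EDD order): [(3, 5), (7, 10), (2, 19), (10, 29), (7, 30)]
Compute completion times and tardiness:
  Job 1: p=3, d=5, C=3, tardiness=max(0,3-5)=0
  Job 2: p=7, d=10, C=10, tardiness=max(0,10-10)=0
  Job 3: p=2, d=19, C=12, tardiness=max(0,12-19)=0
  Job 4: p=10, d=29, C=22, tardiness=max(0,22-29)=0
  Job 5: p=7, d=30, C=29, tardiness=max(0,29-30)=0
Total tardiness = 0

0


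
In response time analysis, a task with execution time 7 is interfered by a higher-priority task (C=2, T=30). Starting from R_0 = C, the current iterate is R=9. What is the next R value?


R_next = C + ceil(R_prev / T_hp) * C_hp
ceil(9 / 30) = ceil(0.3) = 1
Interference = 1 * 2 = 2
R_next = 7 + 2 = 9
R_next = R_prev, so the iteration has converged (response time = 9).

9


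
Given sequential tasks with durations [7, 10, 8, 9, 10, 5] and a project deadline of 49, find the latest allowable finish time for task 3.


LF(activity 3) = deadline - sum of successor durations
Successors: activities 4 through 6 with durations [9, 10, 5]
Sum of successor durations = 24
LF = 49 - 24 = 25

25


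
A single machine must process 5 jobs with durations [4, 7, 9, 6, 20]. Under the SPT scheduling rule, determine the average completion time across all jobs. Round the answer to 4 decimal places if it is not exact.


Sort jobs by processing time (SPT order): [4, 6, 7, 9, 20]
Compute completion times sequentially:
  Job 1: processing = 4, completes at 4
  Job 2: processing = 6, completes at 10
  Job 3: processing = 7, completes at 17
  Job 4: processing = 9, completes at 26
  Job 5: processing = 20, completes at 46
Sum of completion times = 103
Average completion time = 103/5 = 20.6

20.6


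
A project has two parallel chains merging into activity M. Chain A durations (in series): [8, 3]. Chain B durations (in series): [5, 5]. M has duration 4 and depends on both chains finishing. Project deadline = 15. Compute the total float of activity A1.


Forward pass: ES(A1) = sum of predecessors on chain A = 0
EF = ES + duration = 0 + 8 = 8
Backward pass: LF(M) = deadline = 15; LS(M) = 15 - 4 = 11
LF(A1) = LS(M) - sum(successors on chain A) = 11 - 3 = 8
LS = LF - duration = 8 - 8 = 0
Total float = LS - ES = 0 - 0 = 0

0


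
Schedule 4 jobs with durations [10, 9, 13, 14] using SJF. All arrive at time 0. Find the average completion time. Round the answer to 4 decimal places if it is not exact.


SJF order (ascending): [9, 10, 13, 14]
Completion times:
  Job 1: burst=9, C=9
  Job 2: burst=10, C=19
  Job 3: burst=13, C=32
  Job 4: burst=14, C=46
Average completion = 106/4 = 26.5

26.5


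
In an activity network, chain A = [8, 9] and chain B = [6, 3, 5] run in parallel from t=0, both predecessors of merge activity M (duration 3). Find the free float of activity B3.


ES(B3) = sum of predecessors on chain B = 9
EF(B3) = ES + duration = 9 + 5 = 14
Successor of B3 is M. ES(M) = max(sum(A), sum(B)) = max(17, 14) = 17
Free float = ES(successor) - EF(current) = 17 - 14 = 3

3


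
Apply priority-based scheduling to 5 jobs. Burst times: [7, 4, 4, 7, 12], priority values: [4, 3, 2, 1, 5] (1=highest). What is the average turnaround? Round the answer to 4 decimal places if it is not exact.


Sort by priority (ascending = highest first):
Order: [(1, 7), (2, 4), (3, 4), (4, 7), (5, 12)]
Completion times:
  Priority 1, burst=7, C=7
  Priority 2, burst=4, C=11
  Priority 3, burst=4, C=15
  Priority 4, burst=7, C=22
  Priority 5, burst=12, C=34
Average turnaround = 89/5 = 17.8

17.8


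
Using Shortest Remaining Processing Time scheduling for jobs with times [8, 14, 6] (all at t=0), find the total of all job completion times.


Since all jobs arrive at t=0, SRPT equals SPT ordering.
SPT order: [6, 8, 14]
Completion times:
  Job 1: p=6, C=6
  Job 2: p=8, C=14
  Job 3: p=14, C=28
Total completion time = 6 + 14 + 28 = 48

48


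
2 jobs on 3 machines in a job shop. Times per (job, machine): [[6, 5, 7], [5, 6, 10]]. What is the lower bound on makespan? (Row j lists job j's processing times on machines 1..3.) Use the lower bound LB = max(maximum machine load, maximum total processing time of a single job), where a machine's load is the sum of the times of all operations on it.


Machine loads:
  Machine 1: 6 + 5 = 11
  Machine 2: 5 + 6 = 11
  Machine 3: 7 + 10 = 17
Max machine load = 17
Job totals:
  Job 1: 18
  Job 2: 21
Max job total = 21
Lower bound = max(17, 21) = 21

21


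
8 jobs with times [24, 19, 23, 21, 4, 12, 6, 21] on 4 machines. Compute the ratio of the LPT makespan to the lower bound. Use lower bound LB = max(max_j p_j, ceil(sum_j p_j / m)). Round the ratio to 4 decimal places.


LPT order: [24, 23, 21, 21, 19, 12, 6, 4]
Machine loads after assignment: [28, 29, 40, 33]
LPT makespan = 40
Lower bound = max(max_job, ceil(total/4)) = max(24, 33) = 33
Ratio = 40 / 33 = 1.2121

1.2121


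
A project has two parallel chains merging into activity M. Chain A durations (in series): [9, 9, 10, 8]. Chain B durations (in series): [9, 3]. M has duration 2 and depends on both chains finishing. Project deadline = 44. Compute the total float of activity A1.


Forward pass: ES(A1) = sum of predecessors on chain A = 0
EF = ES + duration = 0 + 9 = 9
Backward pass: LF(M) = deadline = 44; LS(M) = 44 - 2 = 42
LF(A1) = LS(M) - sum(successors on chain A) = 42 - 27 = 15
LS = LF - duration = 15 - 9 = 6
Total float = LS - ES = 6 - 0 = 6

6


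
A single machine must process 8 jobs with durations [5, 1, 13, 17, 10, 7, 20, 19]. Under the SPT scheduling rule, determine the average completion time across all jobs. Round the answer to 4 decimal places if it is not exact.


Sort jobs by processing time (SPT order): [1, 5, 7, 10, 13, 17, 19, 20]
Compute completion times sequentially:
  Job 1: processing = 1, completes at 1
  Job 2: processing = 5, completes at 6
  Job 3: processing = 7, completes at 13
  Job 4: processing = 10, completes at 23
  Job 5: processing = 13, completes at 36
  Job 6: processing = 17, completes at 53
  Job 7: processing = 19, completes at 72
  Job 8: processing = 20, completes at 92
Sum of completion times = 296
Average completion time = 296/8 = 37.0

37.0


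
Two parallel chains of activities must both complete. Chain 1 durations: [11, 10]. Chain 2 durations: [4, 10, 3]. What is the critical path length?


Path A total = 11 + 10 = 21
Path B total = 4 + 10 + 3 = 17
Critical path = longest path = max(21, 17) = 21

21


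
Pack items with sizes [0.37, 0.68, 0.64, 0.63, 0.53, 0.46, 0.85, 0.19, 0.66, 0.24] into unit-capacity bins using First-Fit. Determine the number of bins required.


Place items sequentially using First-Fit:
  Item 0.37 -> new Bin 1
  Item 0.68 -> new Bin 2
  Item 0.64 -> new Bin 3
  Item 0.63 -> Bin 1 (now 1.0)
  Item 0.53 -> new Bin 4
  Item 0.46 -> Bin 4 (now 0.99)
  Item 0.85 -> new Bin 5
  Item 0.19 -> Bin 2 (now 0.87)
  Item 0.66 -> new Bin 6
  Item 0.24 -> Bin 3 (now 0.88)
Total bins used = 6

6


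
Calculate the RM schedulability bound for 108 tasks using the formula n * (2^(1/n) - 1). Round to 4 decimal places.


Compute 2^(1/108) = 1.0064386691
Subtract 1: 1.0064386691 - 1 = 0.0064386691
Multiply by n: 108 * 0.0064386691 = 0.6953762628
Round to 4 dp: 0.6954

0.6954


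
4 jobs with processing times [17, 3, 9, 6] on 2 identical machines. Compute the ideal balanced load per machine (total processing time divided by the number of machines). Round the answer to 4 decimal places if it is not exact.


Total processing time = 17 + 3 + 9 + 6 = 35
Number of machines = 2
Ideal balanced load = 35 / 2 = 17.5

17.5


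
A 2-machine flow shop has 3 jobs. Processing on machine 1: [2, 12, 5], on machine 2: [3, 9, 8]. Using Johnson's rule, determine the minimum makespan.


Apply Johnson's rule:
  Group 1 (a <= b): [(1, 2, 3), (3, 5, 8)]
  Group 2 (a > b): [(2, 12, 9)]
Optimal job order: [1, 3, 2]
Schedule:
  Job 1: M1 done at 2, M2 done at 5
  Job 3: M1 done at 7, M2 done at 15
  Job 2: M1 done at 19, M2 done at 28
Makespan = 28

28


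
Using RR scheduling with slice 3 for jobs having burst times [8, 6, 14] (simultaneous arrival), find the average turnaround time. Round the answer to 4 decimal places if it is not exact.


Time quantum = 3
Execution trace:
  J1 runs 3 units, time = 3
  J2 runs 3 units, time = 6
  J3 runs 3 units, time = 9
  J1 runs 3 units, time = 12
  J2 runs 3 units, time = 15
  J3 runs 3 units, time = 18
  J1 runs 2 units, time = 20
  J3 runs 3 units, time = 23
  J3 runs 3 units, time = 26
  J3 runs 2 units, time = 28
Finish times: [20, 15, 28]
Average turnaround = 63/3 = 21.0

21.0


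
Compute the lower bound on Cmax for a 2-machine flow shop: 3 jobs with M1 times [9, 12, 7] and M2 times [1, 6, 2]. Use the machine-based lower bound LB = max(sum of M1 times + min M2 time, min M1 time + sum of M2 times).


LB1 = sum(M1 times) + min(M2 times) = 28 + 1 = 29
LB2 = min(M1 times) + sum(M2 times) = 7 + 9 = 16
Lower bound = max(LB1, LB2) = max(29, 16) = 29

29


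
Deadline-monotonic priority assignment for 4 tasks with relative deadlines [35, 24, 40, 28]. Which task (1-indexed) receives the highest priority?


Sort tasks by relative deadline (ascending):
  Task 2: deadline = 24
  Task 4: deadline = 28
  Task 1: deadline = 35
  Task 3: deadline = 40
Priority order (highest first): [2, 4, 1, 3]
Highest priority task = 2

2


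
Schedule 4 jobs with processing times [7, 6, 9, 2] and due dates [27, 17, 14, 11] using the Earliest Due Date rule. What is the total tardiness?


Sort by due date (EDD order): [(2, 11), (9, 14), (6, 17), (7, 27)]
Compute completion times and tardiness:
  Job 1: p=2, d=11, C=2, tardiness=max(0,2-11)=0
  Job 2: p=9, d=14, C=11, tardiness=max(0,11-14)=0
  Job 3: p=6, d=17, C=17, tardiness=max(0,17-17)=0
  Job 4: p=7, d=27, C=24, tardiness=max(0,24-27)=0
Total tardiness = 0

0


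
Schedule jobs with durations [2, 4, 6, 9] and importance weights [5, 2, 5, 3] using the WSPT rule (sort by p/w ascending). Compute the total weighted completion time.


Compute p/w ratios and sort ascending (WSPT): [(2, 5), (6, 5), (4, 2), (9, 3)]
Compute weighted completion times:
  Job (p=2,w=5): C=2, w*C=5*2=10
  Job (p=6,w=5): C=8, w*C=5*8=40
  Job (p=4,w=2): C=12, w*C=2*12=24
  Job (p=9,w=3): C=21, w*C=3*21=63
Total weighted completion time = 137

137


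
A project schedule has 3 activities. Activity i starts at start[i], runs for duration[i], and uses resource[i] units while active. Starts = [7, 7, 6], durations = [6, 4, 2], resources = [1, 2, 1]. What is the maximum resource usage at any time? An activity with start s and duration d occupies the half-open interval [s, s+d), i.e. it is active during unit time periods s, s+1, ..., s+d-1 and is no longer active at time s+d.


Each activity i is active on [start_i, start_i + duration_i).
Compute total resource usage per time slot:
  t=0: active resources = [], total = 0
  t=1: active resources = [], total = 0
  t=2: active resources = [], total = 0
  t=3: active resources = [], total = 0
  t=4: active resources = [], total = 0
  t=5: active resources = [], total = 0
  t=6: active resources = [1], total = 1
  t=7: active resources = [1, 2, 1], total = 4
  t=8: active resources = [1, 2], total = 3
  t=9: active resources = [1, 2], total = 3
  t=10: active resources = [1, 2], total = 3
  t=11: active resources = [1], total = 1
  t=12: active resources = [1], total = 1
Peak resource demand = 4

4


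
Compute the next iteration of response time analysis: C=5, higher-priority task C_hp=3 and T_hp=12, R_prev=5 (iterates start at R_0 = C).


R_next = C + ceil(R_prev / T_hp) * C_hp
ceil(5 / 12) = ceil(0.4167) = 1
Interference = 1 * 3 = 3
R_next = 5 + 3 = 8

8


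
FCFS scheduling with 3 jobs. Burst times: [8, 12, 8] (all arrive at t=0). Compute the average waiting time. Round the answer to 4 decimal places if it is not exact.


FCFS order (as given): [8, 12, 8]
Waiting times:
  Job 1: wait = 0
  Job 2: wait = 8
  Job 3: wait = 20
Sum of waiting times = 28
Average waiting time = 28/3 = 9.3333

9.3333


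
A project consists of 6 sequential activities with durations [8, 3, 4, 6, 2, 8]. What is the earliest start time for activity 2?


Activity 2 starts after activities 1 through 1 complete.
Predecessor durations: [8]
ES = 8 = 8

8


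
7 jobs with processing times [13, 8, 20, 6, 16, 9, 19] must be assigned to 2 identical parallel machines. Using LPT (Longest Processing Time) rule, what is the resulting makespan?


Sort jobs in decreasing order (LPT): [20, 19, 16, 13, 9, 8, 6]
Assign each job to the least loaded machine:
  Machine 1: jobs [20, 13, 9, 6], load = 48
  Machine 2: jobs [19, 16, 8], load = 43
Makespan = max load = 48

48


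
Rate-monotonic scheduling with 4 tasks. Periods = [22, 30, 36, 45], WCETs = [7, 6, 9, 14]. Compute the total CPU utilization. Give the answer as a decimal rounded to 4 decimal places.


Compute individual utilizations (exact fractions):
  Task 1: C/T = 7/22 (approx. 0.3182)
  Task 2: C/T = 6/30 = 1/5 (approx. 0.2)
  Task 3: C/T = 9/36 = 1/4 (approx. 0.25)
  Task 4: C/T = 14/45 (approx. 0.3111)
Total utilization U = 7/22 + 1/5 + 1/4 + 14/45 = 2137/1980
Rounded to 4 decimal places: U = 1.0793
RM (Liu & Layland) bound for 4 tasks = 0.756828; compare with U = 2137/1980 (approx. 1.079293)
U > 1, so the task set is not schedulable (processor overloaded).

1.0793


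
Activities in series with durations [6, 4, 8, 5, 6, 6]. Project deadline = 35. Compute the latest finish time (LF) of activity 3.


LF(activity 3) = deadline - sum of successor durations
Successors: activities 4 through 6 with durations [5, 6, 6]
Sum of successor durations = 17
LF = 35 - 17 = 18

18


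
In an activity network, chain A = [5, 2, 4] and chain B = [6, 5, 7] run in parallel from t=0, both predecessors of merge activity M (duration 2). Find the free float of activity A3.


ES(A3) = sum of predecessors on chain A = 7
EF(A3) = ES + duration = 7 + 4 = 11
Successor of A3 is M. ES(M) = max(sum(A), sum(B)) = max(11, 18) = 18
Free float = ES(successor) - EF(current) = 18 - 11 = 7

7


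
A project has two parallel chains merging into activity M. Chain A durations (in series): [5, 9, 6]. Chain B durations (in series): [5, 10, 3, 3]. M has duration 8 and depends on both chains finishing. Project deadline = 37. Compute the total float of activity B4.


Forward pass: ES(B4) = sum of predecessors on chain B = 18
EF = ES + duration = 18 + 3 = 21
Backward pass: LF(M) = deadline = 37; LS(M) = 37 - 8 = 29
LF(B4) = LS(M) - sum(successors on chain B) = 29 - 0 = 29
LS = LF - duration = 29 - 3 = 26
Total float = LS - ES = 26 - 18 = 8

8


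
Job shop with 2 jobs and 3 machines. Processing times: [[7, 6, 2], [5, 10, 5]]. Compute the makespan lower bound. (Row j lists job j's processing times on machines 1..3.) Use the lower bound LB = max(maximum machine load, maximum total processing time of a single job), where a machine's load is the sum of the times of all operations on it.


Machine loads:
  Machine 1: 7 + 5 = 12
  Machine 2: 6 + 10 = 16
  Machine 3: 2 + 5 = 7
Max machine load = 16
Job totals:
  Job 1: 15
  Job 2: 20
Max job total = 20
Lower bound = max(16, 20) = 20

20


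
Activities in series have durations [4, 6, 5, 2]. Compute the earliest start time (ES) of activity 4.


Activity 4 starts after activities 1 through 3 complete.
Predecessor durations: [4, 6, 5]
ES = 4 + 6 + 5 = 15

15


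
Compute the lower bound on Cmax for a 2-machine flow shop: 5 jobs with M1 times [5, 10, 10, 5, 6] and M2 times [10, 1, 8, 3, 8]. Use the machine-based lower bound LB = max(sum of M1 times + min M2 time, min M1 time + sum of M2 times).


LB1 = sum(M1 times) + min(M2 times) = 36 + 1 = 37
LB2 = min(M1 times) + sum(M2 times) = 5 + 30 = 35
Lower bound = max(LB1, LB2) = max(37, 35) = 37

37


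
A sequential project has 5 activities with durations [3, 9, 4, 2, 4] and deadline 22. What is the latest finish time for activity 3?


LF(activity 3) = deadline - sum of successor durations
Successors: activities 4 through 5 with durations [2, 4]
Sum of successor durations = 6
LF = 22 - 6 = 16

16


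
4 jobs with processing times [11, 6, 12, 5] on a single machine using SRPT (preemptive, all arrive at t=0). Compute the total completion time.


Since all jobs arrive at t=0, SRPT equals SPT ordering.
SPT order: [5, 6, 11, 12]
Completion times:
  Job 1: p=5, C=5
  Job 2: p=6, C=11
  Job 3: p=11, C=22
  Job 4: p=12, C=34
Total completion time = 5 + 11 + 22 + 34 = 72

72


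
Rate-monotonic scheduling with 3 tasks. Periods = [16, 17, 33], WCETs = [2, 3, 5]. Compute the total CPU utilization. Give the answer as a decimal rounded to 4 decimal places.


Compute individual utilizations (exact fractions):
  Task 1: C/T = 2/16 = 1/8 (approx. 0.125)
  Task 2: C/T = 3/17 (approx. 0.1765)
  Task 3: C/T = 5/33 (approx. 0.1515)
Total utilization U = 1/8 + 3/17 + 5/33 = 2033/4488
Rounded to 4 decimal places: U = 0.4530
RM (Liu & Layland) bound for 3 tasks = 0.779763; compare with U = 2033/4488 (approx. 0.452986)
U <= bound, so schedulable by RM sufficient condition.

0.4530


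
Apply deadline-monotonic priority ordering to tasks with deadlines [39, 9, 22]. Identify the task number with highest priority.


Sort tasks by relative deadline (ascending):
  Task 2: deadline = 9
  Task 3: deadline = 22
  Task 1: deadline = 39
Priority order (highest first): [2, 3, 1]
Highest priority task = 2

2


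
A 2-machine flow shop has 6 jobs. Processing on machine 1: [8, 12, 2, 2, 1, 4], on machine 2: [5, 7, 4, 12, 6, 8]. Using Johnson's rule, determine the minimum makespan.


Apply Johnson's rule:
  Group 1 (a <= b): [(5, 1, 6), (3, 2, 4), (4, 2, 12), (6, 4, 8)]
  Group 2 (a > b): [(2, 12, 7), (1, 8, 5)]
Optimal job order: [5, 3, 4, 6, 2, 1]
Schedule:
  Job 5: M1 done at 1, M2 done at 7
  Job 3: M1 done at 3, M2 done at 11
  Job 4: M1 done at 5, M2 done at 23
  Job 6: M1 done at 9, M2 done at 31
  Job 2: M1 done at 21, M2 done at 38
  Job 1: M1 done at 29, M2 done at 43
Makespan = 43

43


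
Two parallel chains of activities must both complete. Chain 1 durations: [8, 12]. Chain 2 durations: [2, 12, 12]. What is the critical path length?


Path A total = 8 + 12 = 20
Path B total = 2 + 12 + 12 = 26
Critical path = longest path = max(20, 26) = 26

26


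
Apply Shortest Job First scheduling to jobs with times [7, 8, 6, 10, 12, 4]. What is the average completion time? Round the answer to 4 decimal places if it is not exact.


SJF order (ascending): [4, 6, 7, 8, 10, 12]
Completion times:
  Job 1: burst=4, C=4
  Job 2: burst=6, C=10
  Job 3: burst=7, C=17
  Job 4: burst=8, C=25
  Job 5: burst=10, C=35
  Job 6: burst=12, C=47
Average completion = 138/6 = 23.0

23.0


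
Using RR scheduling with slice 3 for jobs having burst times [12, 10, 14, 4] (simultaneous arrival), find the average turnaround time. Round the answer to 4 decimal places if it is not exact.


Time quantum = 3
Execution trace:
  J1 runs 3 units, time = 3
  J2 runs 3 units, time = 6
  J3 runs 3 units, time = 9
  J4 runs 3 units, time = 12
  J1 runs 3 units, time = 15
  J2 runs 3 units, time = 18
  J3 runs 3 units, time = 21
  J4 runs 1 units, time = 22
  J1 runs 3 units, time = 25
  J2 runs 3 units, time = 28
  J3 runs 3 units, time = 31
  J1 runs 3 units, time = 34
  J2 runs 1 units, time = 35
  J3 runs 3 units, time = 38
  J3 runs 2 units, time = 40
Finish times: [34, 35, 40, 22]
Average turnaround = 131/4 = 32.75

32.75


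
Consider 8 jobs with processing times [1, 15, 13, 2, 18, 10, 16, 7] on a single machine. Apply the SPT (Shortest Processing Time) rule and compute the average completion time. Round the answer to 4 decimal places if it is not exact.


Sort jobs by processing time (SPT order): [1, 2, 7, 10, 13, 15, 16, 18]
Compute completion times sequentially:
  Job 1: processing = 1, completes at 1
  Job 2: processing = 2, completes at 3
  Job 3: processing = 7, completes at 10
  Job 4: processing = 10, completes at 20
  Job 5: processing = 13, completes at 33
  Job 6: processing = 15, completes at 48
  Job 7: processing = 16, completes at 64
  Job 8: processing = 18, completes at 82
Sum of completion times = 261
Average completion time = 261/8 = 32.625

32.625


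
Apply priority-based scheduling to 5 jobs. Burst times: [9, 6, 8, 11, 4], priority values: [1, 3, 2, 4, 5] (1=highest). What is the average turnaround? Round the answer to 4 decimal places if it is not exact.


Sort by priority (ascending = highest first):
Order: [(1, 9), (2, 8), (3, 6), (4, 11), (5, 4)]
Completion times:
  Priority 1, burst=9, C=9
  Priority 2, burst=8, C=17
  Priority 3, burst=6, C=23
  Priority 4, burst=11, C=34
  Priority 5, burst=4, C=38
Average turnaround = 121/5 = 24.2

24.2


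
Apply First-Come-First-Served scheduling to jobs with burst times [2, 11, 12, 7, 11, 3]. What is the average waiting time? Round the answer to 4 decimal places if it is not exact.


FCFS order (as given): [2, 11, 12, 7, 11, 3]
Waiting times:
  Job 1: wait = 0
  Job 2: wait = 2
  Job 3: wait = 13
  Job 4: wait = 25
  Job 5: wait = 32
  Job 6: wait = 43
Sum of waiting times = 115
Average waiting time = 115/6 = 19.1667

19.1667


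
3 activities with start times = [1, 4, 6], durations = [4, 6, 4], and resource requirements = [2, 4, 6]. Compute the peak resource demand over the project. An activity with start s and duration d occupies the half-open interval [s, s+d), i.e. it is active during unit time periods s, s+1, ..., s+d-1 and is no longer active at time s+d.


Each activity i is active on [start_i, start_i + duration_i).
Compute total resource usage per time slot:
  t=0: active resources = [], total = 0
  t=1: active resources = [2], total = 2
  t=2: active resources = [2], total = 2
  t=3: active resources = [2], total = 2
  t=4: active resources = [2, 4], total = 6
  t=5: active resources = [4], total = 4
  t=6: active resources = [4, 6], total = 10
  t=7: active resources = [4, 6], total = 10
  t=8: active resources = [4, 6], total = 10
  t=9: active resources = [4, 6], total = 10
Peak resource demand = 10

10


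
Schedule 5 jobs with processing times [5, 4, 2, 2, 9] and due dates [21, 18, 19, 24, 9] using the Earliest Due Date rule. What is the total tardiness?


Sort by due date (EDD order): [(9, 9), (4, 18), (2, 19), (5, 21), (2, 24)]
Compute completion times and tardiness:
  Job 1: p=9, d=9, C=9, tardiness=max(0,9-9)=0
  Job 2: p=4, d=18, C=13, tardiness=max(0,13-18)=0
  Job 3: p=2, d=19, C=15, tardiness=max(0,15-19)=0
  Job 4: p=5, d=21, C=20, tardiness=max(0,20-21)=0
  Job 5: p=2, d=24, C=22, tardiness=max(0,22-24)=0
Total tardiness = 0

0


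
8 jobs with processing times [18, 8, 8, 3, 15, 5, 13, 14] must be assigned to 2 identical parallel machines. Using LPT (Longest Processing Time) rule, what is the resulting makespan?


Sort jobs in decreasing order (LPT): [18, 15, 14, 13, 8, 8, 5, 3]
Assign each job to the least loaded machine:
  Machine 1: jobs [18, 13, 8, 3], load = 42
  Machine 2: jobs [15, 14, 8, 5], load = 42
Makespan = max load = 42

42


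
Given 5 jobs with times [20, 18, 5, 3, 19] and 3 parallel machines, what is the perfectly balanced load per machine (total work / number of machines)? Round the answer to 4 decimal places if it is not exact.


Total processing time = 20 + 18 + 5 + 3 + 19 = 65
Number of machines = 3
Ideal balanced load = 65 / 3 = 21.6667

21.6667


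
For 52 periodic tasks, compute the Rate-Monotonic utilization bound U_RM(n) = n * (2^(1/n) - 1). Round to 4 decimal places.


Compute 2^(1/52) = 1.0134189907
Subtract 1: 1.0134189907 - 1 = 0.0134189907
Multiply by n: 52 * 0.0134189907 = 0.6977875164
Round to 4 dp: 0.6978

0.6978


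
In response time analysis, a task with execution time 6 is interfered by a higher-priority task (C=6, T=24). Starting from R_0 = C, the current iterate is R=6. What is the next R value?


R_next = C + ceil(R_prev / T_hp) * C_hp
ceil(6 / 24) = ceil(0.25) = 1
Interference = 1 * 6 = 6
R_next = 6 + 6 = 12

12


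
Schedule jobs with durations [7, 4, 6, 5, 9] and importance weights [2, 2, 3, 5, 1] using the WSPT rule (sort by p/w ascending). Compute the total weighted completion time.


Compute p/w ratios and sort ascending (WSPT): [(5, 5), (4, 2), (6, 3), (7, 2), (9, 1)]
Compute weighted completion times:
  Job (p=5,w=5): C=5, w*C=5*5=25
  Job (p=4,w=2): C=9, w*C=2*9=18
  Job (p=6,w=3): C=15, w*C=3*15=45
  Job (p=7,w=2): C=22, w*C=2*22=44
  Job (p=9,w=1): C=31, w*C=1*31=31
Total weighted completion time = 163

163


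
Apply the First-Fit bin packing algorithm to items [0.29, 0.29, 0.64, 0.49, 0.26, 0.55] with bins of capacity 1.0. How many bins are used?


Place items sequentially using First-Fit:
  Item 0.29 -> new Bin 1
  Item 0.29 -> Bin 1 (now 0.58)
  Item 0.64 -> new Bin 2
  Item 0.49 -> new Bin 3
  Item 0.26 -> Bin 1 (now 0.84)
  Item 0.55 -> new Bin 4
Total bins used = 4

4


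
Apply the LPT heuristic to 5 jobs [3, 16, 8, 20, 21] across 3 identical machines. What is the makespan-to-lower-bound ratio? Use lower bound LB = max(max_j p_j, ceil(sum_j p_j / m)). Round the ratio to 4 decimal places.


LPT order: [21, 20, 16, 8, 3]
Machine loads after assignment: [21, 23, 24]
LPT makespan = 24
Lower bound = max(max_job, ceil(total/3)) = max(21, 23) = 23
Ratio = 24 / 23 = 1.0435

1.0435


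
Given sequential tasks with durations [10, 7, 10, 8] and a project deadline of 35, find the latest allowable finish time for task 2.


LF(activity 2) = deadline - sum of successor durations
Successors: activities 3 through 4 with durations [10, 8]
Sum of successor durations = 18
LF = 35 - 18 = 17

17


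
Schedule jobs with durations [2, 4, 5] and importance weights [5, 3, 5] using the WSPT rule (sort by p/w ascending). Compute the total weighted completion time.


Compute p/w ratios and sort ascending (WSPT): [(2, 5), (5, 5), (4, 3)]
Compute weighted completion times:
  Job (p=2,w=5): C=2, w*C=5*2=10
  Job (p=5,w=5): C=7, w*C=5*7=35
  Job (p=4,w=3): C=11, w*C=3*11=33
Total weighted completion time = 78

78


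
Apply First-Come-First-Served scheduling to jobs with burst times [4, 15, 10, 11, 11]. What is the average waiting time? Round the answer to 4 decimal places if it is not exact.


FCFS order (as given): [4, 15, 10, 11, 11]
Waiting times:
  Job 1: wait = 0
  Job 2: wait = 4
  Job 3: wait = 19
  Job 4: wait = 29
  Job 5: wait = 40
Sum of waiting times = 92
Average waiting time = 92/5 = 18.4

18.4
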